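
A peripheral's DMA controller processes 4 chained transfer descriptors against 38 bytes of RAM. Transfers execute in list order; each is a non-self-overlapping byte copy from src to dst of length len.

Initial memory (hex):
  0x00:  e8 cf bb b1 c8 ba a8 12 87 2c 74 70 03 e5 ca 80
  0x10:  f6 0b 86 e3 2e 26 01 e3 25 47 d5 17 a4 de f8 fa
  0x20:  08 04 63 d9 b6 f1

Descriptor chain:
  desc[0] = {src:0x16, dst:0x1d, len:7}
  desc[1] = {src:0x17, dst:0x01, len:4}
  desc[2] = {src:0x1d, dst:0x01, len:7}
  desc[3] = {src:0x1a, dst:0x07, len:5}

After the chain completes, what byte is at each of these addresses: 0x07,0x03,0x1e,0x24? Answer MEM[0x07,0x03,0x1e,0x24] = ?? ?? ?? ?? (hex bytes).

MEM[0x07,0x03,0x1e,0x24] = d5 25 e3 b6

  after D0: wrote 7B at 0x1d = 01e32547d517a4
  after D1: wrote 4B at 0x01 = e32547d5
  after D2: wrote 7B at 0x01 = 01e32547d517a4
  after D3: wrote 5B at 0x07 = d517a401e3
query mem[0x07]=0xd5, mem[0x03]=0x25, mem[0x1e]=0xe3, mem[0x24]=0xb6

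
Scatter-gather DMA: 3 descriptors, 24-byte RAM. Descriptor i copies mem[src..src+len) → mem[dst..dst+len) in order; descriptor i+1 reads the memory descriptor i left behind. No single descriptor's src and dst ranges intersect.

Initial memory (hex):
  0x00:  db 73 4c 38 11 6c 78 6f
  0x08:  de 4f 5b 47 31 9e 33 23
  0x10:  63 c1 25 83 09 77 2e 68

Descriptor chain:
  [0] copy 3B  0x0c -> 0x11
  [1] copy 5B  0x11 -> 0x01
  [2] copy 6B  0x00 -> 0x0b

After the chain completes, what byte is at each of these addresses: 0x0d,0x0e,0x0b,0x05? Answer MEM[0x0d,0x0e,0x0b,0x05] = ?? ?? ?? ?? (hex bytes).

[0] 0x0c->0x11 len=3 : 31 9e 33
[1] 0x11->0x01 len=5 : 31 9e 33 09 77
[2] 0x00->0x0b len=6 : db 31 9e 33 09 77
query mem[0x0d]=0x9e, mem[0x0e]=0x33, mem[0x0b]=0xdb, mem[0x05]=0x77

MEM[0x0d,0x0e,0x0b,0x05] = 9e 33 db 77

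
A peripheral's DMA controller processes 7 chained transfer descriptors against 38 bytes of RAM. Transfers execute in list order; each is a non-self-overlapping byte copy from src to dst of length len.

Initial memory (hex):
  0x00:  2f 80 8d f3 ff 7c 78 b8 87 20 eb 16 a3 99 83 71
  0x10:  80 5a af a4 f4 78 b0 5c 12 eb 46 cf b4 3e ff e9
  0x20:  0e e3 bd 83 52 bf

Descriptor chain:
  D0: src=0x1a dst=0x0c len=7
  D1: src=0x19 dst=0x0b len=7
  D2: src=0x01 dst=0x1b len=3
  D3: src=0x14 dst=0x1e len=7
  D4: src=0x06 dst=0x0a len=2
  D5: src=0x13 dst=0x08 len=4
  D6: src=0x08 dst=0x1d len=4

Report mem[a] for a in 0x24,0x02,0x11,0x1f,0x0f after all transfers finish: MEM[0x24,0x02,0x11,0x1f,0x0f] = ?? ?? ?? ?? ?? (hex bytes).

MEM[0x24,0x02,0x11,0x1f,0x0f] = 46 8d e9 78 3e

  after D0: wrote 7B at 0x0c = 46cfb43effe90e
  after D1: wrote 7B at 0x0b = eb46cfb43effe9
  after D2: wrote 3B at 0x1b = 808df3
  after D3: wrote 7B at 0x1e = f478b05c12eb46
  after D4: wrote 2B at 0x0a = 78b8
  after D5: wrote 4B at 0x08 = a4f478b0
  after D6: wrote 4B at 0x1d = a4f478b0
query mem[0x24]=0x46, mem[0x02]=0x8d, mem[0x11]=0xe9, mem[0x1f]=0x78, mem[0x0f]=0x3e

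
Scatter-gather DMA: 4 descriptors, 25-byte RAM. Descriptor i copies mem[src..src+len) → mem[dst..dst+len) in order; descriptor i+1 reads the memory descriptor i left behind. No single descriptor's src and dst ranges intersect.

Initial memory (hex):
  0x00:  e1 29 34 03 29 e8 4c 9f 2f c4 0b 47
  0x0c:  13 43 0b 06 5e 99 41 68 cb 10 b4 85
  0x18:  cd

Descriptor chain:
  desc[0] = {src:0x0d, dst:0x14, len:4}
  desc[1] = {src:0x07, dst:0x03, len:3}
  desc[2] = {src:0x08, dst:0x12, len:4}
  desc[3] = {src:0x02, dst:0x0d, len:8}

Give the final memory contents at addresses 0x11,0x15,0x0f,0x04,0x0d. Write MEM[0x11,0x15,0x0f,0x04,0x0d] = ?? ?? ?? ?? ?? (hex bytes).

[0] 0x0d->0x14 len=4 : 43 0b 06 5e
[1] 0x07->0x03 len=3 : 9f 2f c4
[2] 0x08->0x12 len=4 : 2f c4 0b 47
[3] 0x02->0x0d len=8 : 34 9f 2f c4 4c 9f 2f c4
query mem[0x11]=0x4c, mem[0x15]=0x47, mem[0x0f]=0x2f, mem[0x04]=0x2f, mem[0x0d]=0x34

MEM[0x11,0x15,0x0f,0x04,0x0d] = 4c 47 2f 2f 34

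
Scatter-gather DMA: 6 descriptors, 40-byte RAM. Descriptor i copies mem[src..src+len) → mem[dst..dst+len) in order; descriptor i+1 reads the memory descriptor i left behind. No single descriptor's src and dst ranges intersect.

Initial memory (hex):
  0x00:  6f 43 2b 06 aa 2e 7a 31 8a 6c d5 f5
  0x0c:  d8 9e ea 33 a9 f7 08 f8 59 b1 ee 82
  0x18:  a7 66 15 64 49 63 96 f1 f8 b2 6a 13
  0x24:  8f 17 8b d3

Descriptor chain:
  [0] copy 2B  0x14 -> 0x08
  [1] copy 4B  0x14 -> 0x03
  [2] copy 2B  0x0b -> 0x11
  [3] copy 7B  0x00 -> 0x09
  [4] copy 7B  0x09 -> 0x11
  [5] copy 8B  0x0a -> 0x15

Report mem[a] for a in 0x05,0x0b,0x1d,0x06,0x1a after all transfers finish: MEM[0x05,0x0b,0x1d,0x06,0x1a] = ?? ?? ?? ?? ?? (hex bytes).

MEM[0x05,0x0b,0x1d,0x06,0x1a] = ee 2b 63 82 82

D0: mem[0x08..0x09] <- [59 b1]
D1: mem[0x03..0x06] <- [59 b1 ee 82]
D2: mem[0x11..0x12] <- [f5 d8]
D3: mem[0x09..0x0f] <- [6f 43 2b 59 b1 ee 82]
D4: mem[0x11..0x17] <- [6f 43 2b 59 b1 ee 82]
D5: mem[0x15..0x1c] <- [43 2b 59 b1 ee 82 a9 6f]
query mem[0x05]=0xee, mem[0x0b]=0x2b, mem[0x1d]=0x63, mem[0x06]=0x82, mem[0x1a]=0x82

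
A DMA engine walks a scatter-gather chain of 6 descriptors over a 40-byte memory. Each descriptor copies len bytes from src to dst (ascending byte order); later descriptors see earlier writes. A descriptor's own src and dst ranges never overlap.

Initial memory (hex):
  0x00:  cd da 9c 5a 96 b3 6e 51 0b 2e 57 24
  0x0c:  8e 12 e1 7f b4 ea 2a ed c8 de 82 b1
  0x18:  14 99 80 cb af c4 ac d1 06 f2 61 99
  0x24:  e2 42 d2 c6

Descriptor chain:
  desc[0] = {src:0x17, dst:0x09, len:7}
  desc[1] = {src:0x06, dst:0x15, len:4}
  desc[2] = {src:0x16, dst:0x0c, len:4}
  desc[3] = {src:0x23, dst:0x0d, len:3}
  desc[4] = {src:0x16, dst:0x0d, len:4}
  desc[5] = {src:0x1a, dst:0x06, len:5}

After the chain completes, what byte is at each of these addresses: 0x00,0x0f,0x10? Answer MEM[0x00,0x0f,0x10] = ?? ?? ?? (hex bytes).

#0 dst[0x09+7] := {0xb1,0x14,0x99,0x80,0xcb,0xaf,0xc4}
#1 dst[0x15+4] := {0x6e,0x51,0x0b,0xb1}
#2 dst[0x0c+4] := {0x51,0x0b,0xb1,0x99}
#3 dst[0x0d+3] := {0x99,0xe2,0x42}
#4 dst[0x0d+4] := {0x51,0x0b,0xb1,0x99}
#5 dst[0x06+5] := {0x80,0xcb,0xaf,0xc4,0xac}
query mem[0x00]=0xcd, mem[0x0f]=0xb1, mem[0x10]=0x99

MEM[0x00,0x0f,0x10] = cd b1 99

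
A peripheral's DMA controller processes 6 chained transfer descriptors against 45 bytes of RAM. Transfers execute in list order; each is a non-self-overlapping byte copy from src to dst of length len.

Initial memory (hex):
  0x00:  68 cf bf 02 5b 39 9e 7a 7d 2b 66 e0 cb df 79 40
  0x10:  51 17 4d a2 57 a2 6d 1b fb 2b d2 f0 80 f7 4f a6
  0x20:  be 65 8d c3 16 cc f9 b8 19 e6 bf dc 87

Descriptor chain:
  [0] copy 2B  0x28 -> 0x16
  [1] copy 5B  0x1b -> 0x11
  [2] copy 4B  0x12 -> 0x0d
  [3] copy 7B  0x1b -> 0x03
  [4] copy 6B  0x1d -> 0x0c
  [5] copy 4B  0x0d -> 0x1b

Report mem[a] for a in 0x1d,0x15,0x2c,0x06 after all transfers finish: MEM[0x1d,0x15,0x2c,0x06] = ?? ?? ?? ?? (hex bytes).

MEM[0x1d,0x15,0x2c,0x06] = be a6 87 4f

#0 dst[0x16+2] := {0x19,0xe6}
#1 dst[0x11+5] := {0xf0,0x80,0xf7,0x4f,0xa6}
#2 dst[0x0d+4] := {0x80,0xf7,0x4f,0xa6}
#3 dst[0x03+7] := {0xf0,0x80,0xf7,0x4f,0xa6,0xbe,0x65}
#4 dst[0x0c+6] := {0xf7,0x4f,0xa6,0xbe,0x65,0x8d}
#5 dst[0x1b+4] := {0x4f,0xa6,0xbe,0x65}
query mem[0x1d]=0xbe, mem[0x15]=0xa6, mem[0x2c]=0x87, mem[0x06]=0x4f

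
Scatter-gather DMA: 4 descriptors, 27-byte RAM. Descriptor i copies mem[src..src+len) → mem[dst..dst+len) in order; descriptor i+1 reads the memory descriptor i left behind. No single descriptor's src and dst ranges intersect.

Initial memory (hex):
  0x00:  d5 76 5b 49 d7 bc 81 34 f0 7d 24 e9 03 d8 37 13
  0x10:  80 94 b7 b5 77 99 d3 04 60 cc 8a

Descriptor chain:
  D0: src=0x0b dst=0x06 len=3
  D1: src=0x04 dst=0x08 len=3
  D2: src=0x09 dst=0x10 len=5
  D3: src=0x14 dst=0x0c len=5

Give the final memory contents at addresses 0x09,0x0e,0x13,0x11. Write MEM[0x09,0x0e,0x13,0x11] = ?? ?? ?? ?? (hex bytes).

MEM[0x09,0x0e,0x13,0x11] = bc d3 03 e9

  after D0: wrote 3B at 0x06 = e903d8
  after D1: wrote 3B at 0x08 = d7bce9
  after D2: wrote 5B at 0x10 = bce9e903d8
  after D3: wrote 5B at 0x0c = d899d30460
query mem[0x09]=0xbc, mem[0x0e]=0xd3, mem[0x13]=0x03, mem[0x11]=0xe9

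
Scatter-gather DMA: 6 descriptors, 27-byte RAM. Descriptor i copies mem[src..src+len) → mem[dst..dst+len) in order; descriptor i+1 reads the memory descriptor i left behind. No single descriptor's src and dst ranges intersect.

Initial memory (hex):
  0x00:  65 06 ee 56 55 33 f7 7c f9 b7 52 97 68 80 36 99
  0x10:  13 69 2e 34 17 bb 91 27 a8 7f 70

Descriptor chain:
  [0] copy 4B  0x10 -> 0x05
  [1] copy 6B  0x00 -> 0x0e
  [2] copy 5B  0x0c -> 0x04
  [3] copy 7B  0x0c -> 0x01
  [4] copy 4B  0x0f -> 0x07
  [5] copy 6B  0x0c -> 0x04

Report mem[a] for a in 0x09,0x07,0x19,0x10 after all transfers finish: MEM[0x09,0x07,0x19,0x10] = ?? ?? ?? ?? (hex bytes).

[0] 0x10->0x05 len=4 : 13 69 2e 34
[1] 0x00->0x0e len=6 : 65 06 ee 56 55 13
[2] 0x0c->0x04 len=5 : 68 80 65 06 ee
[3] 0x0c->0x01 len=7 : 68 80 65 06 ee 56 55
[4] 0x0f->0x07 len=4 : 06 ee 56 55
[5] 0x0c->0x04 len=6 : 68 80 65 06 ee 56
query mem[0x09]=0x56, mem[0x07]=0x06, mem[0x19]=0x7f, mem[0x10]=0xee

MEM[0x09,0x07,0x19,0x10] = 56 06 7f ee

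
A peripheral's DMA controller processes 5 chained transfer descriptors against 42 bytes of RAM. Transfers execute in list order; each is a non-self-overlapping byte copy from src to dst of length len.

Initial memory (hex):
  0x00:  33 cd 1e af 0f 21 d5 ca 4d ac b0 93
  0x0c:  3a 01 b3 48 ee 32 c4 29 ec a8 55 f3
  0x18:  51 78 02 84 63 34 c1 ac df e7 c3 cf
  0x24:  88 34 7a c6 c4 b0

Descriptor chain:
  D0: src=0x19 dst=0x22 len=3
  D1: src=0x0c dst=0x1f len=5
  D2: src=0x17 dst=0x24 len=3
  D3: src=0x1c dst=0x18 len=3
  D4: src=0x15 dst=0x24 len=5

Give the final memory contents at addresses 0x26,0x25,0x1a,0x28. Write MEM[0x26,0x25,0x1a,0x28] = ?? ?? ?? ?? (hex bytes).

#0 dst[0x22+3] := {0x78,0x02,0x84}
#1 dst[0x1f+5] := {0x3a,0x01,0xb3,0x48,0xee}
#2 dst[0x24+3] := {0xf3,0x51,0x78}
#3 dst[0x18+3] := {0x63,0x34,0xc1}
#4 dst[0x24+5] := {0xa8,0x55,0xf3,0x63,0x34}
query mem[0x26]=0xf3, mem[0x25]=0x55, mem[0x1a]=0xc1, mem[0x28]=0x34

MEM[0x26,0x25,0x1a,0x28] = f3 55 c1 34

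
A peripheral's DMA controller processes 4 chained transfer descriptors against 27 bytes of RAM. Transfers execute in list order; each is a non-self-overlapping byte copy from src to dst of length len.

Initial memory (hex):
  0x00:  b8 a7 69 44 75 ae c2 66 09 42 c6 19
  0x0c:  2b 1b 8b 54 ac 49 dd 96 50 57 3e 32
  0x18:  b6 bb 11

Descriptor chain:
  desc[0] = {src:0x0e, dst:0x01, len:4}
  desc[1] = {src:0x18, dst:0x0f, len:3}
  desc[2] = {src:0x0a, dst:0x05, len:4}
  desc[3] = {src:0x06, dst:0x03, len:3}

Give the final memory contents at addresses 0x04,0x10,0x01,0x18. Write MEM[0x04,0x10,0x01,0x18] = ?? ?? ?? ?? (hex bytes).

MEM[0x04,0x10,0x01,0x18] = 2b bb 8b b6

[0] 0x0e->0x01 len=4 : 8b 54 ac 49
[1] 0x18->0x0f len=3 : b6 bb 11
[2] 0x0a->0x05 len=4 : c6 19 2b 1b
[3] 0x06->0x03 len=3 : 19 2b 1b
query mem[0x04]=0x2b, mem[0x10]=0xbb, mem[0x01]=0x8b, mem[0x18]=0xb6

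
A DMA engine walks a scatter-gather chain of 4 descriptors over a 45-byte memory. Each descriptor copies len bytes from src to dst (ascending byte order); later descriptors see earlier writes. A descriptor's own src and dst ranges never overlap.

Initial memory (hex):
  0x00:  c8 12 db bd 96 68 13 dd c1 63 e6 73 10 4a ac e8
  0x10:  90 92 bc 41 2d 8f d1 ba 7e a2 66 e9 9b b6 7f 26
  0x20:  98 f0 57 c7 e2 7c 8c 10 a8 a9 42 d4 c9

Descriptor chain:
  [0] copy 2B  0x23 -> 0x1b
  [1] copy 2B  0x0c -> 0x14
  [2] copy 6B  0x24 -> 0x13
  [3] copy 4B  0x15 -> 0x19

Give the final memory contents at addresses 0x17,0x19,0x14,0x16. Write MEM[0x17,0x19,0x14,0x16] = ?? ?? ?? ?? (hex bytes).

#0 dst[0x1b+2] := {0xc7,0xe2}
#1 dst[0x14+2] := {0x10,0x4a}
#2 dst[0x13+6] := {0xe2,0x7c,0x8c,0x10,0xa8,0xa9}
#3 dst[0x19+4] := {0x8c,0x10,0xa8,0xa9}
query mem[0x17]=0xa8, mem[0x19]=0x8c, mem[0x14]=0x7c, mem[0x16]=0x10

MEM[0x17,0x19,0x14,0x16] = a8 8c 7c 10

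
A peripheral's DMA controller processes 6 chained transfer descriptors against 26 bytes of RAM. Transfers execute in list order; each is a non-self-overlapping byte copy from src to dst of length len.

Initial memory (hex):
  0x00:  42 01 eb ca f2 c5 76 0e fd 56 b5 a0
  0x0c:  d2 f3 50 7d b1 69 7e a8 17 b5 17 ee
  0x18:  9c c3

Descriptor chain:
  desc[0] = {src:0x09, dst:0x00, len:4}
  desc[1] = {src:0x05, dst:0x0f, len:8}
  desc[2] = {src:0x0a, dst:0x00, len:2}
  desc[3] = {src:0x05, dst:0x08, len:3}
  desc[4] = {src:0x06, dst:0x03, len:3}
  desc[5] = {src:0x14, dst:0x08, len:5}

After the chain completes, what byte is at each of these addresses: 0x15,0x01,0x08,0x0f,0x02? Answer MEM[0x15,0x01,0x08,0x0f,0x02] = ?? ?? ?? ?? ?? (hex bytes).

#0 dst[0x00+4] := {0x56,0xb5,0xa0,0xd2}
#1 dst[0x0f+8] := {0xc5,0x76,0x0e,0xfd,0x56,0xb5,0xa0,0xd2}
#2 dst[0x00+2] := {0xb5,0xa0}
#3 dst[0x08+3] := {0xc5,0x76,0x0e}
#4 dst[0x03+3] := {0x76,0x0e,0xc5}
#5 dst[0x08+5] := {0xb5,0xa0,0xd2,0xee,0x9c}
query mem[0x15]=0xa0, mem[0x01]=0xa0, mem[0x08]=0xb5, mem[0x0f]=0xc5, mem[0x02]=0xa0

MEM[0x15,0x01,0x08,0x0f,0x02] = a0 a0 b5 c5 a0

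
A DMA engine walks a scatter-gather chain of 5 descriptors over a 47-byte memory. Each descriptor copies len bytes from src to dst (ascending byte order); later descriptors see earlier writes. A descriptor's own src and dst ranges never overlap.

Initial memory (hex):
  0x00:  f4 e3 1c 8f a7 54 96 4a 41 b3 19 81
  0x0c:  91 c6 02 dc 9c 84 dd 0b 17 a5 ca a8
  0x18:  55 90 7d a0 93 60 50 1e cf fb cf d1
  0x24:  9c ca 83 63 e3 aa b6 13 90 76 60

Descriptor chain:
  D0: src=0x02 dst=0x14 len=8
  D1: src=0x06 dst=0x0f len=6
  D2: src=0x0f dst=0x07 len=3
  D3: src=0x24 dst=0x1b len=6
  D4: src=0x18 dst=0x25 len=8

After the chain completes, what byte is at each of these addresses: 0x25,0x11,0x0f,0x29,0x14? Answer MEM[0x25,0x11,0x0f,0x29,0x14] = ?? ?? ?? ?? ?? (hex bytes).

MEM[0x25,0x11,0x0f,0x29,0x14] = 96 41 96 ca 81

[0] 0x02->0x14 len=8 : 1c 8f a7 54 96 4a 41 b3
[1] 0x06->0x0f len=6 : 96 4a 41 b3 19 81
[2] 0x0f->0x07 len=3 : 96 4a 41
[3] 0x24->0x1b len=6 : 9c ca 83 63 e3 aa
[4] 0x18->0x25 len=8 : 96 4a 41 9c ca 83 63 e3
query mem[0x25]=0x96, mem[0x11]=0x41, mem[0x0f]=0x96, mem[0x29]=0xca, mem[0x14]=0x81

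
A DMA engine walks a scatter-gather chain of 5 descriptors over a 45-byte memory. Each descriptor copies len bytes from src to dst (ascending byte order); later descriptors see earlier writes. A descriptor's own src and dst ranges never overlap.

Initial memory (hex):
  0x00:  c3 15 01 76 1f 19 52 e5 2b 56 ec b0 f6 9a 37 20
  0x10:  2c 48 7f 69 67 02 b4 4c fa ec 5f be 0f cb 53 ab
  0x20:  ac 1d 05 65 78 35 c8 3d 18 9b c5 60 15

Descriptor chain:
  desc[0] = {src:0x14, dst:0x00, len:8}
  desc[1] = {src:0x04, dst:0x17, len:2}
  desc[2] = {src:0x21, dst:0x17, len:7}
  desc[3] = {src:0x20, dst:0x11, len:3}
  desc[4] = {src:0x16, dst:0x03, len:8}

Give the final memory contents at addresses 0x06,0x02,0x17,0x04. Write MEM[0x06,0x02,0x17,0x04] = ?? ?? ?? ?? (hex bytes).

MEM[0x06,0x02,0x17,0x04] = 65 b4 1d 1d

D0: mem[0x00..0x07] <- [67 02 b4 4c fa ec 5f be]
D1: mem[0x17..0x18] <- [fa ec]
D2: mem[0x17..0x1d] <- [1d 05 65 78 35 c8 3d]
D3: mem[0x11..0x13] <- [ac 1d 05]
D4: mem[0x03..0x0a] <- [b4 1d 05 65 78 35 c8 3d]
query mem[0x06]=0x65, mem[0x02]=0xb4, mem[0x17]=0x1d, mem[0x04]=0x1d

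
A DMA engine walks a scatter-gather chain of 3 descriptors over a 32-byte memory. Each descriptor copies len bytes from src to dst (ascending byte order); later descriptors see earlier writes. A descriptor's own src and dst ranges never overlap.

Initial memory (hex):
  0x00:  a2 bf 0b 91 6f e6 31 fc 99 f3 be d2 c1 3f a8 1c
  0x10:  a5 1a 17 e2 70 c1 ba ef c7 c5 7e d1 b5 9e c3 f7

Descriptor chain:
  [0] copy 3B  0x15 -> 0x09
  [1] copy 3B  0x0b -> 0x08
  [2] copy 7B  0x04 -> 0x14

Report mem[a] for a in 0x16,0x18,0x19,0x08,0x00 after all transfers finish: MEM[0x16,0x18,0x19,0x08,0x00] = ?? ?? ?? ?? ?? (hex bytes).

MEM[0x16,0x18,0x19,0x08,0x00] = 31 ef c1 ef a2

[0] 0x15->0x09 len=3 : c1 ba ef
[1] 0x0b->0x08 len=3 : ef c1 3f
[2] 0x04->0x14 len=7 : 6f e6 31 fc ef c1 3f
query mem[0x16]=0x31, mem[0x18]=0xef, mem[0x19]=0xc1, mem[0x08]=0xef, mem[0x00]=0xa2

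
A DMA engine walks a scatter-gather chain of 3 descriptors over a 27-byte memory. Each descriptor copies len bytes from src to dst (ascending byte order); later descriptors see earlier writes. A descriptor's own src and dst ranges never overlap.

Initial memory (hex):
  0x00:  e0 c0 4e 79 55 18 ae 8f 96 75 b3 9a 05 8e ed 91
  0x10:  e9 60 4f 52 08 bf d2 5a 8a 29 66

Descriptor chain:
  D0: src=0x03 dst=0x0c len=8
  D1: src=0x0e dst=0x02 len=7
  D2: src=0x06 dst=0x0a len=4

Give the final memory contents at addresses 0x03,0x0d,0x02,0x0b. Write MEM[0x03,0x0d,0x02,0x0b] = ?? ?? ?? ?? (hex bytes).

#0 dst[0x0c+8] := {0x79,0x55,0x18,0xae,0x8f,0x96,0x75,0xb3}
#1 dst[0x02+7] := {0x18,0xae,0x8f,0x96,0x75,0xb3,0x08}
#2 dst[0x0a+4] := {0x75,0xb3,0x08,0x75}
query mem[0x03]=0xae, mem[0x0d]=0x75, mem[0x02]=0x18, mem[0x0b]=0xb3

MEM[0x03,0x0d,0x02,0x0b] = ae 75 18 b3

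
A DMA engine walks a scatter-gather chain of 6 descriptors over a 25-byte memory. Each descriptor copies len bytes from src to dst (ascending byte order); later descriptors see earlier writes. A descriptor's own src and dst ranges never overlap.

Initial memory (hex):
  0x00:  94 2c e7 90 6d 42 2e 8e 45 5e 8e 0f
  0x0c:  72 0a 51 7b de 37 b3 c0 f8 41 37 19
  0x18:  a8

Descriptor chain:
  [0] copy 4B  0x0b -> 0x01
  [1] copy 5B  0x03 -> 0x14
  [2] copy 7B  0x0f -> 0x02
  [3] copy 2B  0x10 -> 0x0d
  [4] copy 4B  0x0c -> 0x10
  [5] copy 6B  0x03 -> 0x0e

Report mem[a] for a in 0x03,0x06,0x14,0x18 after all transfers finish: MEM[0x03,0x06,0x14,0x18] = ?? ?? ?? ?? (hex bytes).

D0: mem[0x01..0x04] <- [0f 72 0a 51]
D1: mem[0x14..0x18] <- [0a 51 42 2e 8e]
D2: mem[0x02..0x08] <- [7b de 37 b3 c0 0a 51]
D3: mem[0x0d..0x0e] <- [de 37]
D4: mem[0x10..0x13] <- [72 de 37 7b]
D5: mem[0x0e..0x13] <- [de 37 b3 c0 0a 51]
query mem[0x03]=0xde, mem[0x06]=0xc0, mem[0x14]=0x0a, mem[0x18]=0x8e

MEM[0x03,0x06,0x14,0x18] = de c0 0a 8e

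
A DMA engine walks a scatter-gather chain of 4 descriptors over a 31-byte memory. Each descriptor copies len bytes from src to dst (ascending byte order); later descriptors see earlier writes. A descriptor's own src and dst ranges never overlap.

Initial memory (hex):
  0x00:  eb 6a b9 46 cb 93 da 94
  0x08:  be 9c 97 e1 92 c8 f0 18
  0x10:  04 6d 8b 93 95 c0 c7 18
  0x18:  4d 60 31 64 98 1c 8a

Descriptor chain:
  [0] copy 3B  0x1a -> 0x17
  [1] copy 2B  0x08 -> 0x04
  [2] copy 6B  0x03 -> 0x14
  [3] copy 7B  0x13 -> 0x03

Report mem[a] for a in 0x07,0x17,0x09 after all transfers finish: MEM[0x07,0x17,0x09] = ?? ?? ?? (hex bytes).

D0: mem[0x17..0x19] <- [31 64 98]
D1: mem[0x04..0x05] <- [be 9c]
D2: mem[0x14..0x19] <- [46 be 9c da 94 be]
D3: mem[0x03..0x09] <- [93 46 be 9c da 94 be]
query mem[0x07]=0xda, mem[0x17]=0xda, mem[0x09]=0xbe

MEM[0x07,0x17,0x09] = da da be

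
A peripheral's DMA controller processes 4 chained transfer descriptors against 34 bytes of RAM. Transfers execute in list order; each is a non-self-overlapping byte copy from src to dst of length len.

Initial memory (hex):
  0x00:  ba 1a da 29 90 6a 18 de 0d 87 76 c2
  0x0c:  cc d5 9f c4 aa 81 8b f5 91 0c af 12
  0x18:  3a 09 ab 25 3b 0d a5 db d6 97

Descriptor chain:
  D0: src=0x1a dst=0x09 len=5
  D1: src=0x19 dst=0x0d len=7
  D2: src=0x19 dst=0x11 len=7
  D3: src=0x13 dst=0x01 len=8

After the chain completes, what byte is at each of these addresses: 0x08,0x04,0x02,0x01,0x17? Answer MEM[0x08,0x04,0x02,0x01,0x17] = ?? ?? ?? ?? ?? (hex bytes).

MEM[0x08,0x04,0x02,0x01,0x17] = ab a5 3b 25 db

D0: mem[0x09..0x0d] <- [ab 25 3b 0d a5]
D1: mem[0x0d..0x13] <- [09 ab 25 3b 0d a5 db]
D2: mem[0x11..0x17] <- [09 ab 25 3b 0d a5 db]
D3: mem[0x01..0x08] <- [25 3b 0d a5 db 3a 09 ab]
query mem[0x08]=0xab, mem[0x04]=0xa5, mem[0x02]=0x3b, mem[0x01]=0x25, mem[0x17]=0xdb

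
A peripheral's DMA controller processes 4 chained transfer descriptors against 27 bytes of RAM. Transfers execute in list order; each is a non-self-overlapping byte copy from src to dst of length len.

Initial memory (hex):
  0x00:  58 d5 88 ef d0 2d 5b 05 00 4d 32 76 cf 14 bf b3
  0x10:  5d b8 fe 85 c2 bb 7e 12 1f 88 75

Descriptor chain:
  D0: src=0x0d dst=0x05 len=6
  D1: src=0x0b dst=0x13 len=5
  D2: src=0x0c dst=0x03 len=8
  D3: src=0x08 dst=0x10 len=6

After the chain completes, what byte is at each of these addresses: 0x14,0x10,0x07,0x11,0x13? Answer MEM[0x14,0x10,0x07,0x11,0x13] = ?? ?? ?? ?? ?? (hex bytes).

MEM[0x14,0x10,0x07,0x11,0x13] = cf b8 5d fe 76

  after D0: wrote 6B at 0x05 = 14bfb35db8fe
  after D1: wrote 5B at 0x13 = 76cf14bfb3
  after D2: wrote 8B at 0x03 = cf14bfb35db8fe76
  after D3: wrote 6B at 0x10 = b8fe7676cf14
query mem[0x14]=0xcf, mem[0x10]=0xb8, mem[0x07]=0x5d, mem[0x11]=0xfe, mem[0x13]=0x76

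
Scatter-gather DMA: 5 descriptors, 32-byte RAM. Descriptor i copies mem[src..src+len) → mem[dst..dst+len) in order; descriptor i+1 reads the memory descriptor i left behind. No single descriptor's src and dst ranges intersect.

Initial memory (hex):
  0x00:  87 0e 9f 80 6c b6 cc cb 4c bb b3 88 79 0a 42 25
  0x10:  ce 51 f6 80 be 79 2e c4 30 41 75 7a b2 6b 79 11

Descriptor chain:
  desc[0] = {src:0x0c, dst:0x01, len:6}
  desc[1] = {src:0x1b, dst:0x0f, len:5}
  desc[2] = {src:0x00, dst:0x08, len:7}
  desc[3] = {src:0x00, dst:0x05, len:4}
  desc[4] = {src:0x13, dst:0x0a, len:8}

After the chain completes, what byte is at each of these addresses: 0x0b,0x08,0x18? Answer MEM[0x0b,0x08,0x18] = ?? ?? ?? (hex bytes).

MEM[0x0b,0x08,0x18] = be 42 30

  after D0: wrote 6B at 0x01 = 790a4225ce51
  after D1: wrote 5B at 0x0f = 7ab26b7911
  after D2: wrote 7B at 0x08 = 87790a4225ce51
  after D3: wrote 4B at 0x05 = 87790a42
  after D4: wrote 8B at 0x0a = 11be792ec4304175
query mem[0x0b]=0xbe, mem[0x08]=0x42, mem[0x18]=0x30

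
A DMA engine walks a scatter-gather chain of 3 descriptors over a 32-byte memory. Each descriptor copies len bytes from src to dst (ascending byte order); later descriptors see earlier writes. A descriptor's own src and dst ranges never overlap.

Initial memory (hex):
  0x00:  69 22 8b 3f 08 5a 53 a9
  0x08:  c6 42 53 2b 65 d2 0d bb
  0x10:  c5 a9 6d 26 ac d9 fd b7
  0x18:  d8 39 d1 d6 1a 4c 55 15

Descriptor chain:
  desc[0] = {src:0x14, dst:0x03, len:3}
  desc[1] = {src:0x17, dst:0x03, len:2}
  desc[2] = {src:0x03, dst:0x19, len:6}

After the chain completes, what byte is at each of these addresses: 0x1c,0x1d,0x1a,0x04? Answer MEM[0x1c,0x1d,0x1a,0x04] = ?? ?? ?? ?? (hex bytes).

#0 dst[0x03+3] := {0xac,0xd9,0xfd}
#1 dst[0x03+2] := {0xb7,0xd8}
#2 dst[0x19+6] := {0xb7,0xd8,0xfd,0x53,0xa9,0xc6}
query mem[0x1c]=0x53, mem[0x1d]=0xa9, mem[0x1a]=0xd8, mem[0x04]=0xd8

MEM[0x1c,0x1d,0x1a,0x04] = 53 a9 d8 d8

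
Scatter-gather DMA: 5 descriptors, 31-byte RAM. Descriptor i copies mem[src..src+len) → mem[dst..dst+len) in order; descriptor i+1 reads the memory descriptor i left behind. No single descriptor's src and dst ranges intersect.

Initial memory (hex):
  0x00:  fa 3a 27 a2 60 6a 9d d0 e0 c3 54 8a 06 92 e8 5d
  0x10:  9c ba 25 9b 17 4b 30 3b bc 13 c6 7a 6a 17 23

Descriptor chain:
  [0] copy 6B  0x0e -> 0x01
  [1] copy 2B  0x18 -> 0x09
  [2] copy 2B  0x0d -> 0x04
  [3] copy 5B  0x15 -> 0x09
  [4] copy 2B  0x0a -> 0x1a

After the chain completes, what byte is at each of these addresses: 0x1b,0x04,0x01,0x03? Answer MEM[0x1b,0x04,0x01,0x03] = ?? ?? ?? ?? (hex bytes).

D0: mem[0x01..0x06] <- [e8 5d 9c ba 25 9b]
D1: mem[0x09..0x0a] <- [bc 13]
D2: mem[0x04..0x05] <- [92 e8]
D3: mem[0x09..0x0d] <- [4b 30 3b bc 13]
D4: mem[0x1a..0x1b] <- [30 3b]
query mem[0x1b]=0x3b, mem[0x04]=0x92, mem[0x01]=0xe8, mem[0x03]=0x9c

MEM[0x1b,0x04,0x01,0x03] = 3b 92 e8 9c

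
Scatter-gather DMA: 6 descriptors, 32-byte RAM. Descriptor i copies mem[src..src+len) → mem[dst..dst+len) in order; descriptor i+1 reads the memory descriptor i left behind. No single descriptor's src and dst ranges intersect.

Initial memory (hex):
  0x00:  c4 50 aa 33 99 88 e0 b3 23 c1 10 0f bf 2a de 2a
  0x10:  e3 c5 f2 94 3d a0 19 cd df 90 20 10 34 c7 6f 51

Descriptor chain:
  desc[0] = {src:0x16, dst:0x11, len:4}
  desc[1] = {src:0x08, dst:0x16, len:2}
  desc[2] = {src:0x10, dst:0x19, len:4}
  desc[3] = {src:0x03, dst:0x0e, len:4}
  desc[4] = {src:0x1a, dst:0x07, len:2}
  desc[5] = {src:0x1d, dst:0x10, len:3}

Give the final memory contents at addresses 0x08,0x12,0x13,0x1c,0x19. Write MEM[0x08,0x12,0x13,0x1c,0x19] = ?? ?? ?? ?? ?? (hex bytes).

#0 dst[0x11+4] := {0x19,0xcd,0xdf,0x90}
#1 dst[0x16+2] := {0x23,0xc1}
#2 dst[0x19+4] := {0xe3,0x19,0xcd,0xdf}
#3 dst[0x0e+4] := {0x33,0x99,0x88,0xe0}
#4 dst[0x07+2] := {0x19,0xcd}
#5 dst[0x10+3] := {0xc7,0x6f,0x51}
query mem[0x08]=0xcd, mem[0x12]=0x51, mem[0x13]=0xdf, mem[0x1c]=0xdf, mem[0x19]=0xe3

MEM[0x08,0x12,0x13,0x1c,0x19] = cd 51 df df e3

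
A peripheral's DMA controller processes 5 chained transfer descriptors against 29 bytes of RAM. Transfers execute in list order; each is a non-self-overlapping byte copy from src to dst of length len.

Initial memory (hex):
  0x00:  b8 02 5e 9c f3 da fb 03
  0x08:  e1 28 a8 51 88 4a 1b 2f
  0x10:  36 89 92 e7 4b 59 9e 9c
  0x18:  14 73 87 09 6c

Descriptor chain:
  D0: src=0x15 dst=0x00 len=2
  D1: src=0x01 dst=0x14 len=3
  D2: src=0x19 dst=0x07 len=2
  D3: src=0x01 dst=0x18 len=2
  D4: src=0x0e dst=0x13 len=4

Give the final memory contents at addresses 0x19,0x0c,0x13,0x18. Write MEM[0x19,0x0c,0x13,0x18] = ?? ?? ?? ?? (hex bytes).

#0 dst[0x00+2] := {0x59,0x9e}
#1 dst[0x14+3] := {0x9e,0x5e,0x9c}
#2 dst[0x07+2] := {0x73,0x87}
#3 dst[0x18+2] := {0x9e,0x5e}
#4 dst[0x13+4] := {0x1b,0x2f,0x36,0x89}
query mem[0x19]=0x5e, mem[0x0c]=0x88, mem[0x13]=0x1b, mem[0x18]=0x9e

MEM[0x19,0x0c,0x13,0x18] = 5e 88 1b 9e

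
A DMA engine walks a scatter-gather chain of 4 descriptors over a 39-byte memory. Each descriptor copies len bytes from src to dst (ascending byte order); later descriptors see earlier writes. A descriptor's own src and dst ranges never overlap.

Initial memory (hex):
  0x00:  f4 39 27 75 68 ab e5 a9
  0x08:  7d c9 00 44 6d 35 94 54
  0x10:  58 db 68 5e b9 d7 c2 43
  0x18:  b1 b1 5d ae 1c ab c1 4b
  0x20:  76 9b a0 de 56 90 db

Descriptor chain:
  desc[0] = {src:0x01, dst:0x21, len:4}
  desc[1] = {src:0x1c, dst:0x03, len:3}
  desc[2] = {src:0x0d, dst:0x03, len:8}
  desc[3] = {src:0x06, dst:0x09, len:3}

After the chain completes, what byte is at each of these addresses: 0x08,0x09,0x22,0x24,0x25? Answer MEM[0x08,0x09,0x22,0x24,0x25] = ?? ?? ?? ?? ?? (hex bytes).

  after D0: wrote 4B at 0x21 = 39277568
  after D1: wrote 3B at 0x03 = 1cabc1
  after D2: wrote 8B at 0x03 = 35945458db685eb9
  after D3: wrote 3B at 0x09 = 58db68
query mem[0x08]=0x68, mem[0x09]=0x58, mem[0x22]=0x27, mem[0x24]=0x68, mem[0x25]=0x90

MEM[0x08,0x09,0x22,0x24,0x25] = 68 58 27 68 90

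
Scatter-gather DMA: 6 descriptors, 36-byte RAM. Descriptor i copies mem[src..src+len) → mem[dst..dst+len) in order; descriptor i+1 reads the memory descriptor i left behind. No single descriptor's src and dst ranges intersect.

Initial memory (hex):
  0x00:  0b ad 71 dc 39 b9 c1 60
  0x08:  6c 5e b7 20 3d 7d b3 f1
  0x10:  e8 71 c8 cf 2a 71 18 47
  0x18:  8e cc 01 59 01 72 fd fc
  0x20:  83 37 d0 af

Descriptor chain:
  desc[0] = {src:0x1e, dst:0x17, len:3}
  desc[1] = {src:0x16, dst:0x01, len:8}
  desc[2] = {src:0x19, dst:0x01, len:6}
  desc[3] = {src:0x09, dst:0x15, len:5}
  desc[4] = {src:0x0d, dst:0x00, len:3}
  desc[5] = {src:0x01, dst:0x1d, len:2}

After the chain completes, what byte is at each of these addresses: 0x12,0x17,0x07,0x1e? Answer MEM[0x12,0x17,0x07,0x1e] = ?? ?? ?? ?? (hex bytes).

MEM[0x12,0x17,0x07,0x1e] = c8 20 01 f1

D0: mem[0x17..0x19] <- [fd fc 83]
D1: mem[0x01..0x08] <- [18 fd fc 83 01 59 01 72]
D2: mem[0x01..0x06] <- [83 01 59 01 72 fd]
D3: mem[0x15..0x19] <- [5e b7 20 3d 7d]
D4: mem[0x00..0x02] <- [7d b3 f1]
D5: mem[0x1d..0x1e] <- [b3 f1]
query mem[0x12]=0xc8, mem[0x17]=0x20, mem[0x07]=0x01, mem[0x1e]=0xf1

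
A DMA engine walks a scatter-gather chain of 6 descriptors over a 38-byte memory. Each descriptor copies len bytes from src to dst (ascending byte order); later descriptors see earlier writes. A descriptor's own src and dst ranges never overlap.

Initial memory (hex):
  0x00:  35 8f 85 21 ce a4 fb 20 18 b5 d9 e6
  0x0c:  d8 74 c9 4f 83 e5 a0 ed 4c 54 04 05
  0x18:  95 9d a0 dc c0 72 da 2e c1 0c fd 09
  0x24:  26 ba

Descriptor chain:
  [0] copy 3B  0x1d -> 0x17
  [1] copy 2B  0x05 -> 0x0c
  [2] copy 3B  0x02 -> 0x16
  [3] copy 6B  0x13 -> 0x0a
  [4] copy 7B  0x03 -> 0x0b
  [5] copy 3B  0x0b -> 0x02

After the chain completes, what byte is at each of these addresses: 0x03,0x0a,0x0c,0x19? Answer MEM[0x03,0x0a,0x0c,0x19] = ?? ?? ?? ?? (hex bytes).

D0: mem[0x17..0x19] <- [72 da 2e]
D1: mem[0x0c..0x0d] <- [a4 fb]
D2: mem[0x16..0x18] <- [85 21 ce]
D3: mem[0x0a..0x0f] <- [ed 4c 54 85 21 ce]
D4: mem[0x0b..0x11] <- [21 ce a4 fb 20 18 b5]
D5: mem[0x02..0x04] <- [21 ce a4]
query mem[0x03]=0xce, mem[0x0a]=0xed, mem[0x0c]=0xce, mem[0x19]=0x2e

MEM[0x03,0x0a,0x0c,0x19] = ce ed ce 2e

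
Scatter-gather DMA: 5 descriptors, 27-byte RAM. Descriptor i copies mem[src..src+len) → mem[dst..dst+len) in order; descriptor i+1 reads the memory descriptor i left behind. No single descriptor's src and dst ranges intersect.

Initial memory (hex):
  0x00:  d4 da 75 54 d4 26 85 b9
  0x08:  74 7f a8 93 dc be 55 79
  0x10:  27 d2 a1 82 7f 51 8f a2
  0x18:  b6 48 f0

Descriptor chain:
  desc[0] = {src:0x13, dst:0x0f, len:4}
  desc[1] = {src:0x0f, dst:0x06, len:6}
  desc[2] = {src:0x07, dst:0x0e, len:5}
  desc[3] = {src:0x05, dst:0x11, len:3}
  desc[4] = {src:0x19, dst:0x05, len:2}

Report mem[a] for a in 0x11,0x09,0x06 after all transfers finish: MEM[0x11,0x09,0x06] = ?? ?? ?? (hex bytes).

MEM[0x11,0x09,0x06] = 26 8f f0

[0] 0x13->0x0f len=4 : 82 7f 51 8f
[1] 0x0f->0x06 len=6 : 82 7f 51 8f 82 7f
[2] 0x07->0x0e len=5 : 7f 51 8f 82 7f
[3] 0x05->0x11 len=3 : 26 82 7f
[4] 0x19->0x05 len=2 : 48 f0
query mem[0x11]=0x26, mem[0x09]=0x8f, mem[0x06]=0xf0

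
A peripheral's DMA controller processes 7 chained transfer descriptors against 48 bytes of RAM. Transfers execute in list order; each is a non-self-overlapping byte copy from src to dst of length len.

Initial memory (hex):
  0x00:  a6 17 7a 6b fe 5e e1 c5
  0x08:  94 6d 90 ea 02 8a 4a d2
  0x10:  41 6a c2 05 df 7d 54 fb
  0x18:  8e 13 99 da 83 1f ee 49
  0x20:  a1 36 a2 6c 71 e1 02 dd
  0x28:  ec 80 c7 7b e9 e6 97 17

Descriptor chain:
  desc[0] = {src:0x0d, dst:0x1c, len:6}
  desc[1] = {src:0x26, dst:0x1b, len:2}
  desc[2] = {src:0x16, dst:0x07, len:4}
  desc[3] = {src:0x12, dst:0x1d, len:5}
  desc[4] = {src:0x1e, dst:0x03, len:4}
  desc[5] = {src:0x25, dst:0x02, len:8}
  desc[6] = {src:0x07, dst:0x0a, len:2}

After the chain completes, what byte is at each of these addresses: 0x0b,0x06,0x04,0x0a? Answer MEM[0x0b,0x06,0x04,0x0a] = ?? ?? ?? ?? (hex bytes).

  after D0: wrote 6B at 0x1c = 8a4ad2416ac2
  after D1: wrote 2B at 0x1b = 02dd
  after D2: wrote 4B at 0x07 = 54fb8e13
  after D3: wrote 5B at 0x1d = c205df7d54
  after D4: wrote 4B at 0x03 = 05df7d54
  after D5: wrote 8B at 0x02 = e102ddec80c77be9
  after D6: wrote 2B at 0x0a = c77b
query mem[0x0b]=0x7b, mem[0x06]=0x80, mem[0x04]=0xdd, mem[0x0a]=0xc7

MEM[0x0b,0x06,0x04,0x0a] = 7b 80 dd c7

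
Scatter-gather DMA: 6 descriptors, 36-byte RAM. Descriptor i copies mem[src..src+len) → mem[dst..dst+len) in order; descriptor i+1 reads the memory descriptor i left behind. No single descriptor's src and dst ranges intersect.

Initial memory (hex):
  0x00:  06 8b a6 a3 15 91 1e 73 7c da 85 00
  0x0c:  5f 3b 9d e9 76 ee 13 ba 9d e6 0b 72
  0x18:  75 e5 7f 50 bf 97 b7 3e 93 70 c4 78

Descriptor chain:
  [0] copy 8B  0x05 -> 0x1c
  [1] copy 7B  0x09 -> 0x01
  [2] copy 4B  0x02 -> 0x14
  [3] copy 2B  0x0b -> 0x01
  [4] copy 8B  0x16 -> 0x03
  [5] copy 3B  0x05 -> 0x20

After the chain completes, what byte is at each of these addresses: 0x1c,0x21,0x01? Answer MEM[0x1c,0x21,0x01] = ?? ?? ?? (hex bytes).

D0: mem[0x1c..0x23] <- [91 1e 73 7c da 85 00 5f]
D1: mem[0x01..0x07] <- [da 85 00 5f 3b 9d e9]
D2: mem[0x14..0x17] <- [85 00 5f 3b]
D3: mem[0x01..0x02] <- [00 5f]
D4: mem[0x03..0x0a] <- [5f 3b 75 e5 7f 50 91 1e]
D5: mem[0x20..0x22] <- [75 e5 7f]
query mem[0x1c]=0x91, mem[0x21]=0xe5, mem[0x01]=0x00

MEM[0x1c,0x21,0x01] = 91 e5 00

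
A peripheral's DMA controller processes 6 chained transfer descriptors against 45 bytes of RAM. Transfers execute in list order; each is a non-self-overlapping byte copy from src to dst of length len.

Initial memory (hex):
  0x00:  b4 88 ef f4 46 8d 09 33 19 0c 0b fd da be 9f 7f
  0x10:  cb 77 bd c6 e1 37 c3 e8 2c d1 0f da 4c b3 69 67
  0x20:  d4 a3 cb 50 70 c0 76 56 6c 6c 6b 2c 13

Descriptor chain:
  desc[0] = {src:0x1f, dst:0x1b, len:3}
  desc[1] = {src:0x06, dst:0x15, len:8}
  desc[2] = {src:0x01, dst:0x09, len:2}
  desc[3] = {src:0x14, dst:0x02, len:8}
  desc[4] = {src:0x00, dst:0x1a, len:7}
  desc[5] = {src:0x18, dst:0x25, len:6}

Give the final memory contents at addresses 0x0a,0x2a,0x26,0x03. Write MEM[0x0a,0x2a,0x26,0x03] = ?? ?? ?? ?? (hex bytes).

[0] 0x1f->0x1b len=3 : 67 d4 a3
[1] 0x06->0x15 len=8 : 09 33 19 0c 0b fd da be
[2] 0x01->0x09 len=2 : 88 ef
[3] 0x14->0x02 len=8 : e1 09 33 19 0c 0b fd da
[4] 0x00->0x1a len=7 : b4 88 e1 09 33 19 0c
[5] 0x18->0x25 len=6 : 0c 0b b4 88 e1 09
query mem[0x0a]=0xef, mem[0x2a]=0x09, mem[0x26]=0x0b, mem[0x03]=0x09

MEM[0x0a,0x2a,0x26,0x03] = ef 09 0b 09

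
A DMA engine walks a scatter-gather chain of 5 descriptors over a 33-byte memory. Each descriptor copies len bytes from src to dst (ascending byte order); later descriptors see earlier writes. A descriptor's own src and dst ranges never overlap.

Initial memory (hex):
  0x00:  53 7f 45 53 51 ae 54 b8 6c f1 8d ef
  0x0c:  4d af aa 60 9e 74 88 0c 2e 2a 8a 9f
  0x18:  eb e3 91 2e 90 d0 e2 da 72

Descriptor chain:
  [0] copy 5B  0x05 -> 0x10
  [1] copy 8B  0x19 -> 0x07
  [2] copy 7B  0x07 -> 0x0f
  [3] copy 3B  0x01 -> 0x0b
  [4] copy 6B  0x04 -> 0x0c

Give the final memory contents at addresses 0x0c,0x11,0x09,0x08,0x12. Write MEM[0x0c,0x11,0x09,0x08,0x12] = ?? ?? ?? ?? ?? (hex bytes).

[0] 0x05->0x10 len=5 : ae 54 b8 6c f1
[1] 0x19->0x07 len=8 : e3 91 2e 90 d0 e2 da 72
[2] 0x07->0x0f len=7 : e3 91 2e 90 d0 e2 da
[3] 0x01->0x0b len=3 : 7f 45 53
[4] 0x04->0x0c len=6 : 51 ae 54 e3 91 2e
query mem[0x0c]=0x51, mem[0x11]=0x2e, mem[0x09]=0x2e, mem[0x08]=0x91, mem[0x12]=0x90

MEM[0x0c,0x11,0x09,0x08,0x12] = 51 2e 2e 91 90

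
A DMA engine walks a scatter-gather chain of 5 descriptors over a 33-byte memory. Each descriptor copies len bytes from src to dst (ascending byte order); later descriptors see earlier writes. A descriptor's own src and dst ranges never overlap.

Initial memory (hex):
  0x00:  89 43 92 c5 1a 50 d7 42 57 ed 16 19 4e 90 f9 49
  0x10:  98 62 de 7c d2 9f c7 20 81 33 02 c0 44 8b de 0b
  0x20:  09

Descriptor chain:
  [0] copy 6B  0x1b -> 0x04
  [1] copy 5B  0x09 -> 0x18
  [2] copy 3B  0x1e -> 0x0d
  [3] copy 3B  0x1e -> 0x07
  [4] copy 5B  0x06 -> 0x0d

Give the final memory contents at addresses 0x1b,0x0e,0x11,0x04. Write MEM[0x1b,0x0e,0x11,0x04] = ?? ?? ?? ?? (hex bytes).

MEM[0x1b,0x0e,0x11,0x04] = 4e de 16 c0

#0 dst[0x04+6] := {0xc0,0x44,0x8b,0xde,0x0b,0x09}
#1 dst[0x18+5] := {0x09,0x16,0x19,0x4e,0x90}
#2 dst[0x0d+3] := {0xde,0x0b,0x09}
#3 dst[0x07+3] := {0xde,0x0b,0x09}
#4 dst[0x0d+5] := {0x8b,0xde,0x0b,0x09,0x16}
query mem[0x1b]=0x4e, mem[0x0e]=0xde, mem[0x11]=0x16, mem[0x04]=0xc0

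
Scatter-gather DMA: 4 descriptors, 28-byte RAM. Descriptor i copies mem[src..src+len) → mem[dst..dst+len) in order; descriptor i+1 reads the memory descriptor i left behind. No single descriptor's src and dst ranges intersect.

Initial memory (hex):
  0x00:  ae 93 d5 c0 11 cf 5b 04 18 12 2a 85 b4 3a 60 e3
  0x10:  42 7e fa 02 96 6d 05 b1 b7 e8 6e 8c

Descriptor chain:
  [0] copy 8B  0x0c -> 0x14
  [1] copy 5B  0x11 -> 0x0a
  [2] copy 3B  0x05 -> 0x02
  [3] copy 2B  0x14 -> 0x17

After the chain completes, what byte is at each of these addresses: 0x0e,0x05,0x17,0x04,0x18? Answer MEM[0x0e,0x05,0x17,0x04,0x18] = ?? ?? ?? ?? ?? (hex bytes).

#0 dst[0x14+8] := {0xb4,0x3a,0x60,0xe3,0x42,0x7e,0xfa,0x02}
#1 dst[0x0a+5] := {0x7e,0xfa,0x02,0xb4,0x3a}
#2 dst[0x02+3] := {0xcf,0x5b,0x04}
#3 dst[0x17+2] := {0xb4,0x3a}
query mem[0x0e]=0x3a, mem[0x05]=0xcf, mem[0x17]=0xb4, mem[0x04]=0x04, mem[0x18]=0x3a

MEM[0x0e,0x05,0x17,0x04,0x18] = 3a cf b4 04 3a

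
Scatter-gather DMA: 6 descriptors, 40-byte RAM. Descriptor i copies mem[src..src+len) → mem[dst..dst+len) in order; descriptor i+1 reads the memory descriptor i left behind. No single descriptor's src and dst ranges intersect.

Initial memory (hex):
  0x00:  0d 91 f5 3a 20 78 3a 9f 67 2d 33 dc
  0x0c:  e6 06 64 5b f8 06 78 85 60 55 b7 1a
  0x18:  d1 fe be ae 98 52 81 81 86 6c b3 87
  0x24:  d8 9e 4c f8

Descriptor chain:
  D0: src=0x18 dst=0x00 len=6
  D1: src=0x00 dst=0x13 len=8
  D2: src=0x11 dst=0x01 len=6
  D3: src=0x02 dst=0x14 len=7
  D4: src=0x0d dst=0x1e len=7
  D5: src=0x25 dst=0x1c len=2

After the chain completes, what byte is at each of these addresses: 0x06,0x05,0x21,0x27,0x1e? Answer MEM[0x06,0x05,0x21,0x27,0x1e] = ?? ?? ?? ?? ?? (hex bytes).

  after D0: wrote 6B at 0x00 = d1febeae9852
  after D1: wrote 8B at 0x13 = d1febeae98523a9f
  after D2: wrote 6B at 0x01 = 0678d1febeae
  after D3: wrote 7B at 0x14 = 78d1febeae9f67
  after D4: wrote 7B at 0x1e = 06645bf80678d1
  after D5: wrote 2B at 0x1c = 9e4c
query mem[0x06]=0xae, mem[0x05]=0xbe, mem[0x21]=0xf8, mem[0x27]=0xf8, mem[0x1e]=0x06

MEM[0x06,0x05,0x21,0x27,0x1e] = ae be f8 f8 06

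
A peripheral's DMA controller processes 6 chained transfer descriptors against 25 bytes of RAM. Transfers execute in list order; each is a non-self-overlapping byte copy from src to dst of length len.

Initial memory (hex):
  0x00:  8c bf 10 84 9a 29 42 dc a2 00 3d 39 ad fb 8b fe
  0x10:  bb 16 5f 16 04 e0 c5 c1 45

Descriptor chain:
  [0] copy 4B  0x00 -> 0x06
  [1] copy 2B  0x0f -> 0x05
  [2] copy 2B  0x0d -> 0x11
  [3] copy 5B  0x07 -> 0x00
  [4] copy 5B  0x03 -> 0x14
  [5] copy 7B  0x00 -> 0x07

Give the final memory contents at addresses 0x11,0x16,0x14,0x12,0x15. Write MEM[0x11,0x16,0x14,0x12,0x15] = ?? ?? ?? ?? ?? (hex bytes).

D0: mem[0x06..0x09] <- [8c bf 10 84]
D1: mem[0x05..0x06] <- [fe bb]
D2: mem[0x11..0x12] <- [fb 8b]
D3: mem[0x00..0x04] <- [bf 10 84 3d 39]
D4: mem[0x14..0x18] <- [3d 39 fe bb bf]
D5: mem[0x07..0x0d] <- [bf 10 84 3d 39 fe bb]
query mem[0x11]=0xfb, mem[0x16]=0xfe, mem[0x14]=0x3d, mem[0x12]=0x8b, mem[0x15]=0x39

MEM[0x11,0x16,0x14,0x12,0x15] = fb fe 3d 8b 39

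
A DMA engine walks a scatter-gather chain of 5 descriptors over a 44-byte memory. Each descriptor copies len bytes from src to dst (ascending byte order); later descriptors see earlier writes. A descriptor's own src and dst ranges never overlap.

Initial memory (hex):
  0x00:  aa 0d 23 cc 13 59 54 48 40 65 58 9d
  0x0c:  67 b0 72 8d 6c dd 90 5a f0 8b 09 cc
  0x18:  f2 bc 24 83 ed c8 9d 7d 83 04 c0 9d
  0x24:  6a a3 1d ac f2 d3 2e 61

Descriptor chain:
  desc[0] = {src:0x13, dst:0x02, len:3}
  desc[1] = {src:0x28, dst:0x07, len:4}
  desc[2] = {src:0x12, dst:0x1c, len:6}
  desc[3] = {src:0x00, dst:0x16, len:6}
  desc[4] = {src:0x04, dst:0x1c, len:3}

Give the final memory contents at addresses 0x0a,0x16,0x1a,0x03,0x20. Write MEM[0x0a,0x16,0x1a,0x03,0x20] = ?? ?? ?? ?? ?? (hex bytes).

MEM[0x0a,0x16,0x1a,0x03,0x20] = 61 aa 8b f0 09

  after D0: wrote 3B at 0x02 = 5af08b
  after D1: wrote 4B at 0x07 = f2d32e61
  after D2: wrote 6B at 0x1c = 905af08b09cc
  after D3: wrote 6B at 0x16 = aa0d5af08b59
  after D4: wrote 3B at 0x1c = 8b5954
query mem[0x0a]=0x61, mem[0x16]=0xaa, mem[0x1a]=0x8b, mem[0x03]=0xf0, mem[0x20]=0x09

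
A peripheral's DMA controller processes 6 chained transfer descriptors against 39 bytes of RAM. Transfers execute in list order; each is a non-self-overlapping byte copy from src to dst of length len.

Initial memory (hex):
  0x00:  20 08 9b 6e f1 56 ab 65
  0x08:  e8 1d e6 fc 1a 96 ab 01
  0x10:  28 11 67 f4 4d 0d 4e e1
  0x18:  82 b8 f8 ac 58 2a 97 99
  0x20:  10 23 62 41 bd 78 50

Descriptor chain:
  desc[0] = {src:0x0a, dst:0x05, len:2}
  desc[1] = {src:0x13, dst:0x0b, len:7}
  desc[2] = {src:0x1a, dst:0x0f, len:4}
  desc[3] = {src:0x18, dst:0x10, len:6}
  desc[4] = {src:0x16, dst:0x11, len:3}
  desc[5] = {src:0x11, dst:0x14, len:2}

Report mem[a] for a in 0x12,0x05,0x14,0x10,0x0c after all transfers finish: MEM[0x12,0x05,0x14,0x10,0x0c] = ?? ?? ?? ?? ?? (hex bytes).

MEM[0x12,0x05,0x14,0x10,0x0c] = e1 e6 4e 82 4d

[0] 0x0a->0x05 len=2 : e6 fc
[1] 0x13->0x0b len=7 : f4 4d 0d 4e e1 82 b8
[2] 0x1a->0x0f len=4 : f8 ac 58 2a
[3] 0x18->0x10 len=6 : 82 b8 f8 ac 58 2a
[4] 0x16->0x11 len=3 : 4e e1 82
[5] 0x11->0x14 len=2 : 4e e1
query mem[0x12]=0xe1, mem[0x05]=0xe6, mem[0x14]=0x4e, mem[0x10]=0x82, mem[0x0c]=0x4d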